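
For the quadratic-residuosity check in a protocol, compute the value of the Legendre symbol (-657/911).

(-657/911)
  = (254/911)    [-657 ≡ 254 mod 911]
  = (127/911)    [911 ≡ 7 mod 8 ⇒ (2/911) = +1]
  = -(911/127)    [QR: both ≡ 3 mod 4, sign flips]
  = -(22/127)    [911 ≡ 22 mod 127]
  = -(11/127)    [127 ≡ 7 mod 8 ⇒ (2/127) = +1]
  = (127/11)    [QR: both ≡ 3 mod 4, sign flips]
  = (6/11)    [127 ≡ 6 mod 11]
  = -(3/11)    [11 ≡ 3 mod 8 ⇒ (2/11) = -1]
  = (11/3)    [QR: both ≡ 3 mod 4, sign flips]
  = (2/3)    [11 ≡ 2 mod 3]
  = -(1/3)    [3 ≡ 3 mod 8 ⇒ (2/3) = -1]
  = -1    [(1/3) = 1]

-1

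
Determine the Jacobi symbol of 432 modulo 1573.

Factor out 2: 432 = 2^4·27. Since 1573 ≡ 5 (mod 8), (2/1573) = -1, and (2/1573)^4 = +1. Now have (27/1573).
1573 ≡ 1 (mod 4), so quadratic reciprocity gives (27/1573) = (1573/27). Reduce: 1573 ≡ 7 (mod 27). Now have (7/27).
Both 7 ≡ 3 and 27 ≡ 3 (mod 4), so reciprocity gives (7/27) = -(27/7). Reduce: 27 ≡ 6 (mod 7). Now have -(6/7).
Factor out 2: 6 = 2·3. Since 7 ≡ 7 (mod 8), (2/7) = +1. Now have -(3/7).
Both 3 ≡ 3 and 7 ≡ 3 (mod 4), so reciprocity gives (3/7) = -(7/3). Reduce: 7 ≡ 1 (mod 3). Now have (1/3).
(1/3) = 1. Collecting the sign factors: 1.

1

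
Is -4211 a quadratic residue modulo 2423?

Reduce the numerator: -4211 ≡ 635 (mod 2423), so (-4211/2423) = (635/2423).
Both 635 ≡ 3 and 2423 ≡ 3 (mod 4), so reciprocity gives (635/2423) = -(2423/635). Reduce: 2423 ≡ 518 (mod 635). Now have -(518/635).
Factor out 2: 518 = 2·259. Since 635 ≡ 3 (mod 8), (2/635) = -1. Now have (259/635).
Both 259 ≡ 3 and 635 ≡ 3 (mod 4), so reciprocity gives (259/635) = -(635/259). Reduce: 635 ≡ 117 (mod 259). Now have -(117/259).
117 ≡ 1 (mod 4), so quadratic reciprocity gives (117/259) = (259/117). Reduce: 259 ≡ 25 (mod 117). Now have -(25/117).
25 ≡ 1 (mod 4), so quadratic reciprocity gives (25/117) = (117/25). Reduce: 117 ≡ 17 (mod 25). Now have -(17/25).
17 ≡ 1 (mod 4), so quadratic reciprocity gives (17/25) = (25/17). Reduce: 25 ≡ 8 (mod 17). Now have -(8/17).
Factor out 2: 8 = 2^3. Since 17 ≡ 1 (mod 8), (2/17) = +1, and (2/17)^3 = +1. Now have -(1/17).
(1/17) = 1. Collecting the sign factors: -1.
The Legendre symbol is -1, so x^2 ≡ -4211 (mod 2423) has no solution.

no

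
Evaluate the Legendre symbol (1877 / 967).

Reduce the numerator: 1877 ≡ 910 (mod 967), so (1877 / 967) = (910 / 967).
Factor out 2: 910 = 2·455. Since 967 ≡ 7 (mod 8), (2 / 967) = +1. Now have (455 / 967).
Both 455 ≡ 3 and 967 ≡ 3 (mod 4), so reciprocity gives (455 / 967) = -(967 / 455). Reduce: 967 ≡ 57 (mod 455). Now have -(57 / 455).
57 ≡ 1 (mod 4), so quadratic reciprocity gives (57 / 455) = (455 / 57). Reduce: 455 ≡ 56 (mod 57). Now have -(56 / 57).
Factor out 2: 56 = 2^3·7. Since 57 ≡ 1 (mod 8), (2 / 57) = +1, and (2 / 57)^3 = +1. Now have -(7 / 57).
57 ≡ 1 (mod 4), so quadratic reciprocity gives (7 / 57) = (57 / 7). Reduce: 57 ≡ 1 (mod 7). Now have -(1 / 7).
(1 / 7) = 1. Collecting the sign factors: -1.

-1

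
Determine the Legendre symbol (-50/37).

Reduce the numerator: -50 ≡ 24 (mod 37), so (-50/37) = (24/37).
Factor out 2: 24 = 2^3·3. Since 37 ≡ 5 (mod 8), (2/37) = -1, and (2/37)^3 = -1. Now have -(3/37).
37 ≡ 1 (mod 4), so quadratic reciprocity gives (3/37) = (37/3). Reduce: 37 ≡ 1 (mod 3). Now have -(1/3).
(1/3) = 1. Collecting the sign factors: -1.

-1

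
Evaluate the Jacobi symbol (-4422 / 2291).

-1

Reduce the numerator: -4422 ≡ 160 (mod 2291), so (-4422 / 2291) = (160 / 2291).
Factor out 2: 160 = 2^5·5. Since 2291 ≡ 3 (mod 8), (2 / 2291) = -1, and (2 / 2291)^5 = -1. Now have -(5 / 2291).
5 ≡ 1 (mod 4), so quadratic reciprocity gives (5 / 2291) = (2291 / 5). Reduce: 2291 ≡ 1 (mod 5). Now have -(1 / 5).
(1 / 5) = 1. Collecting the sign factors: -1.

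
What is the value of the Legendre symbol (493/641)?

(493/641)
  = (641/493)    [QR: 493 ≡ 1 mod 4, sign kept]
  = (148/493)    [641 ≡ 148 mod 493]
  = (37/493)    [493 ≡ 5 mod 8 ⇒ (2/493)^2 = +1]
  = (493/37)    [QR: 37 ≡ 1 mod 4, sign kept]
  = (12/37)    [493 ≡ 12 mod 37]
  = (3/37)    [37 ≡ 5 mod 8 ⇒ (2/37)^2 = +1]
  = (37/3)    [QR: 37 ≡ 1 mod 4, sign kept]
  = (1/3)    [37 ≡ 1 mod 3]
  = 1    [(1/3) = 1]

1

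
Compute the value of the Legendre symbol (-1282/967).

Reduce the numerator: -1282 ≡ 652 (mod 967), so (-1282/967) = (652/967).
Factor out 2: 652 = 2^2·163. Since 967 ≡ 7 (mod 8), (2/967) = +1, and (2/967)^2 = +1. Now have (163/967).
Both 163 ≡ 3 and 967 ≡ 3 (mod 4), so reciprocity gives (163/967) = -(967/163). Reduce: 967 ≡ 152 (mod 163). Now have -(152/163).
Factor out 2: 152 = 2^3·19. Since 163 ≡ 3 (mod 8), (2/163) = -1, and (2/163)^3 = -1. Now have (19/163).
Both 19 ≡ 3 and 163 ≡ 3 (mod 4), so reciprocity gives (19/163) = -(163/19). Reduce: 163 ≡ 11 (mod 19). Now have -(11/19).
Both 11 ≡ 3 and 19 ≡ 3 (mod 4), so reciprocity gives (11/19) = -(19/11). Reduce: 19 ≡ 8 (mod 11). Now have (8/11).
Factor out 2: 8 = 2^3. Since 11 ≡ 3 (mod 8), (2/11) = -1, and (2/11)^3 = -1. Now have -(1/11).
(1/11) = 1. Collecting the sign factors: -1.

-1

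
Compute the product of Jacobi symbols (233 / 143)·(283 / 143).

By multiplicativity, (233·283 / 143) = (233 / 143)·(283 / 143).
First factor (233 / 143):
(233 / 143)
  = (90 / 143)    [233 ≡ 90 mod 143]
  = (45 / 143)    [143 ≡ 7 mod 8 ⇒ (2 / 143) = +1]
  = (143 / 45)    [QR: 45 ≡ 1 mod 4, sign kept]
  = (8 / 45)    [143 ≡ 8 mod 45]
  = -(1 / 45)    [45 ≡ 5 mod 8 ⇒ (2 / 45)^3 = -1]
  = -1    [(1 / 45) = 1]
Second factor (283 / 143):
(283 / 143)
  = (140 / 143)    [283 ≡ 140 mod 143]
  = (35 / 143)    [143 ≡ 7 mod 8 ⇒ (2 / 143)^2 = +1]
  = -(143 / 35)    [QR: both ≡ 3 mod 4, sign flips]
  = -(3 / 35)    [143 ≡ 3 mod 35]
  = (35 / 3)    [QR: both ≡ 3 mod 4, sign flips]
  = (2 / 3)    [35 ≡ 2 mod 3]
  = -(1 / 3)    [3 ≡ 3 mod 8 ⇒ (2 / 3) = -1]
  = -1    [(1 / 3) = 1]
Product: (-1)·(-1) = 1.

1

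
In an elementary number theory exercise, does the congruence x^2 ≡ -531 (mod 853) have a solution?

yes

(-531|853)
  = (322|853)    [-531 ≡ 322 mod 853]
  = -(161|853)    [853 ≡ 5 mod 8 ⇒ (2|853) = -1]
  = -(853|161)    [QR: 161 ≡ 1 mod 4, sign kept]
  = -(48|161)    [853 ≡ 48 mod 161]
  = -(3|161)    [161 ≡ 1 mod 8 ⇒ (2|161)^4 = +1]
  = -(161|3)    [QR: 161 ≡ 1 mod 4, sign kept]
  = -(2|3)    [161 ≡ 2 mod 3]
  = (1|3)    [3 ≡ 3 mod 8 ⇒ (2|3) = -1]
  = 1    [(1|3) = 1]
(-531|853) = 1, and 853 is prime, so -531 is a quadratic residue mod 853.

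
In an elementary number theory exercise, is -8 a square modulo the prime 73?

(-8|73)
  = (8|73)    [73 ≡ 1 mod 4 ⇒ (-1|73) = +1]
  = (1|73)    [73 ≡ 1 mod 8 ⇒ (2|73)^3 = +1]
  = 1    [(1|73) = 1]
The Legendre symbol is 1, so x^2 ≡ -8 (mod 73) has solution.

yes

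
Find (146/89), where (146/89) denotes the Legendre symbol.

1

Reduce the numerator: 146 ≡ 57 (mod 89), so (146/89) = (57/89).
57 ≡ 1 (mod 4), so quadratic reciprocity gives (57/89) = (89/57). Reduce: 89 ≡ 32 (mod 57). Now have (32/57).
Factor out 2: 32 = 2^5. Since 57 ≡ 1 (mod 8), (2/57) = +1, and (2/57)^5 = +1. Now have (1/57).
(1/57) = 1. Collecting the sign factors: 1.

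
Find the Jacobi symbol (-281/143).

-1

(-281/143)
  = (5/143)    [-281 ≡ 5 mod 143]
  = (143/5)    [QR: 5 ≡ 1 mod 4, sign kept]
  = (3/5)    [143 ≡ 3 mod 5]
  = (5/3)    [QR: 5 ≡ 1 mod 4, sign kept]
  = (2/3)    [5 ≡ 2 mod 3]
  = -(1/3)    [3 ≡ 3 mod 8 ⇒ (2/3) = -1]
  = -1    [(1/3) = 1]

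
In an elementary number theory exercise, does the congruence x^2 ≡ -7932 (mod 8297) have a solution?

no

(-7932|8297)
  = (7932|8297)    [8297 ≡ 1 mod 4 ⇒ (-1|8297) = +1]
  = (1983|8297)    [8297 ≡ 1 mod 8 ⇒ (2|8297)^2 = +1]
  = (8297|1983)    [QR: 8297 ≡ 1 mod 4, sign kept]
  = (365|1983)    [8297 ≡ 365 mod 1983]
  = (1983|365)    [QR: 365 ≡ 1 mod 4, sign kept]
  = (158|365)    [1983 ≡ 158 mod 365]
  = -(79|365)    [365 ≡ 5 mod 8 ⇒ (2|365) = -1]
  = -(365|79)    [QR: 365 ≡ 1 mod 4, sign kept]
  = -(49|79)    [365 ≡ 49 mod 79]
  = -(79|49)    [QR: 49 ≡ 1 mod 4, sign kept]
  = -(30|49)    [79 ≡ 30 mod 49]
  = -(15|49)    [49 ≡ 1 mod 8 ⇒ (2|49) = +1]
  = -(49|15)    [QR: 49 ≡ 1 mod 4, sign kept]
  = -(4|15)    [49 ≡ 4 mod 15]
  = -(1|15)    [15 ≡ 7 mod 8 ⇒ (2|15)^2 = +1]
  = -1    [(1|15) = 1]
(-7932|8297) = -1, and 8297 is prime, so -7932 is not a quadratic residue mod 8297.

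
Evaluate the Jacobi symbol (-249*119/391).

0

By multiplicativity, (-249·119/391) = (-249/391)·(119/391).
First factor (-249/391):
(-249/391)
  = -(249/391)    [391 ≡ 3 mod 4 ⇒ (-1/391) = -1]
  = -(391/249)    [QR: 249 ≡ 1 mod 4, sign kept]
  = -(142/249)    [391 ≡ 142 mod 249]
  = -(71/249)    [249 ≡ 1 mod 8 ⇒ (2/249) = +1]
  = -(249/71)    [QR: 249 ≡ 1 mod 4, sign kept]
  = -(36/71)    [249 ≡ 36 mod 71]
  = -(9/71)    [71 ≡ 7 mod 8 ⇒ (2/71)^2 = +1]
  = -(71/9)    [QR: 9 ≡ 1 mod 4, sign kept]
  = -(8/9)    [71 ≡ 8 mod 9]
  = -(1/9)    [9 ≡ 1 mod 8 ⇒ (2/9)^3 = +1]
  = -1    [(1/9) = 1]
Second factor (119/391):
(119/391)
  = -(391/119)    [QR: both ≡ 3 mod 4, sign flips]
  = -(34/119)    [391 ≡ 34 mod 119]
  = -(17/119)    [119 ≡ 7 mod 8 ⇒ (2/119) = +1]
  = -(119/17)    [QR: 17 ≡ 1 mod 4, sign kept]
  = -(0/17)    [119 ≡ 0 mod 17]
  = 0    [numerator 0, gcd > 1]
Product: (-1)·(0) = 0.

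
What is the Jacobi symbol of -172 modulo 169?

1

(-172 / 169)
  = (172 / 169)    [169 ≡ 1 mod 4 ⇒ (-1 / 169) = +1]
  = (3 / 169)    [172 ≡ 3 mod 169]
  = (169 / 3)    [QR: 169 ≡ 1 mod 4, sign kept]
  = (1 / 3)    [169 ≡ 1 mod 3]
  = 1    [(1 / 3) = 1]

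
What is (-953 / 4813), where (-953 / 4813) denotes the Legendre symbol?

(-953 / 4813)
  = (3860 / 4813)    [-953 ≡ 3860 mod 4813]
  = (965 / 4813)    [4813 ≡ 5 mod 8 ⇒ (2 / 4813)^2 = +1]
  = (4813 / 965)    [QR: 965 ≡ 1 mod 4, sign kept]
  = (953 / 965)    [4813 ≡ 953 mod 965]
  = (965 / 953)    [QR: 953 ≡ 1 mod 4, sign kept]
  = (12 / 953)    [965 ≡ 12 mod 953]
  = (3 / 953)    [953 ≡ 1 mod 8 ⇒ (2 / 953)^2 = +1]
  = (953 / 3)    [QR: 953 ≡ 1 mod 4, sign kept]
  = (2 / 3)    [953 ≡ 2 mod 3]
  = -(1 / 3)    [3 ≡ 3 mod 8 ⇒ (2 / 3) = -1]
  = -1    [(1 / 3) = 1]

-1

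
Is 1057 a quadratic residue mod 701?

(1057/701)
  = (356/701)    [1057 ≡ 356 mod 701]
  = (89/701)    [701 ≡ 5 mod 8 ⇒ (2/701)^2 = +1]
  = (701/89)    [QR: 89 ≡ 1 mod 4, sign kept]
  = (78/89)    [701 ≡ 78 mod 89]
  = (39/89)    [89 ≡ 1 mod 8 ⇒ (2/89) = +1]
  = (89/39)    [QR: 89 ≡ 1 mod 4, sign kept]
  = (11/39)    [89 ≡ 11 mod 39]
  = -(39/11)    [QR: both ≡ 3 mod 4, sign flips]
  = -(6/11)    [39 ≡ 6 mod 11]
  = (3/11)    [11 ≡ 3 mod 8 ⇒ (2/11) = -1]
  = -(11/3)    [QR: both ≡ 3 mod 4, sign flips]
  = -(2/3)    [11 ≡ 2 mod 3]
  = (1/3)    [3 ≡ 3 mod 8 ⇒ (2/3) = -1]
  = 1    [(1/3) = 1]
The Legendre symbol is 1, so x^2 ≡ 1057 (mod 701) has solution.

yes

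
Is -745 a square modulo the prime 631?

no

Reduce the numerator: -745 ≡ 517 (mod 631), so (-745/631) = (517/631).
517 ≡ 1 (mod 4), so quadratic reciprocity gives (517/631) = (631/517). Reduce: 631 ≡ 114 (mod 517). Now have (114/517).
Factor out 2: 114 = 2·57. Since 517 ≡ 5 (mod 8), (2/517) = -1. Now have -(57/517).
57 ≡ 1 (mod 4), so quadratic reciprocity gives (57/517) = (517/57). Reduce: 517 ≡ 4 (mod 57). Now have -(4/57).
Factor out 2: 4 = 2^2. Since 57 ≡ 1 (mod 8), (2/57) = +1, and (2/57)^2 = +1. Now have -(1/57).
(1/57) = 1. Collecting the sign factors: -1.
The Legendre symbol is -1, so x^2 ≡ -745 (mod 631) has no solution.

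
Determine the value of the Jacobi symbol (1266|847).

Reduce the numerator: 1266 ≡ 419 (mod 847), so (1266|847) = (419|847).
Both 419 ≡ 3 and 847 ≡ 3 (mod 4), so reciprocity gives (419|847) = -(847|419). Reduce: 847 ≡ 9 (mod 419). Now have -(9|419).
9 ≡ 1 (mod 4), so quadratic reciprocity gives (9|419) = (419|9). Reduce: 419 ≡ 5 (mod 9). Now have -(5|9).
5 ≡ 1 (mod 4), so quadratic reciprocity gives (5|9) = (9|5). Reduce: 9 ≡ 4 (mod 5). Now have -(4|5).
Factor out 2: 4 = 2^2. Since 5 ≡ 5 (mod 8), (2|5) = -1, and (2|5)^2 = +1. Now have -(1|5).
(1|5) = 1. Collecting the sign factors: -1.

-1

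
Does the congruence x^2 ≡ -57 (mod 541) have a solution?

(-57|541)
  = (484|541)    [-57 ≡ 484 mod 541]
  = (121|541)    [541 ≡ 5 mod 8 ⇒ (2|541)^2 = +1]
  = (541|121)    [QR: 121 ≡ 1 mod 4, sign kept]
  = (57|121)    [541 ≡ 57 mod 121]
  = (121|57)    [QR: 57 ≡ 1 mod 4, sign kept]
  = (7|57)    [121 ≡ 7 mod 57]
  = (57|7)    [QR: 57 ≡ 1 mod 4, sign kept]
  = (1|7)    [57 ≡ 1 mod 7]
  = 1    [(1|7) = 1]
The Legendre symbol is 1, so x^2 ≡ -57 (mod 541) has solution.

yes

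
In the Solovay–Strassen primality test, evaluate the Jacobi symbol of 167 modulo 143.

1

(167/143)
  = (24/143)    [167 ≡ 24 mod 143]
  = (3/143)    [143 ≡ 7 mod 8 ⇒ (2/143)^3 = +1]
  = -(143/3)    [QR: both ≡ 3 mod 4, sign flips]
  = -(2/3)    [143 ≡ 2 mod 3]
  = (1/3)    [3 ≡ 3 mod 8 ⇒ (2/3) = -1]
  = 1    [(1/3) = 1]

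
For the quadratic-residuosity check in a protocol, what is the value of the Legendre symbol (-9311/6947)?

1

Pull out -1: (-9311/6947) = (-1/6947)·(9311/6947). Since 6947 ≡ 3 (mod 4), (-1/6947) = -1. Now have -(9311/6947).
Reduce the numerator: 9311 ≡ 2364 (mod 6947), so (9311/6947) = (2364/6947).
Factor out 2: 2364 = 2^2·591. Since 6947 ≡ 3 (mod 8), (2/6947) = -1, and (2/6947)^2 = +1. Now have -(591/6947).
Both 591 ≡ 3 and 6947 ≡ 3 (mod 4), so reciprocity gives (591/6947) = -(6947/591). Reduce: 6947 ≡ 446 (mod 591). Now have (446/591).
Factor out 2: 446 = 2·223. Since 591 ≡ 7 (mod 8), (2/591) = +1. Now have (223/591).
Both 223 ≡ 3 and 591 ≡ 3 (mod 4), so reciprocity gives (223/591) = -(591/223). Reduce: 591 ≡ 145 (mod 223). Now have -(145/223).
145 ≡ 1 (mod 4), so quadratic reciprocity gives (145/223) = (223/145). Reduce: 223 ≡ 78 (mod 145). Now have -(78/145).
Factor out 2: 78 = 2·39. Since 145 ≡ 1 (mod 8), (2/145) = +1. Now have -(39/145).
145 ≡ 1 (mod 4), so quadratic reciprocity gives (39/145) = (145/39). Reduce: 145 ≡ 28 (mod 39). Now have -(28/39).
Factor out 2: 28 = 2^2·7. Since 39 ≡ 7 (mod 8), (2/39) = +1, and (2/39)^2 = +1. Now have -(7/39).
Both 7 ≡ 3 and 39 ≡ 3 (mod 4), so reciprocity gives (7/39) = -(39/7). Reduce: 39 ≡ 4 (mod 7). Now have (4/7).
Factor out 2: 4 = 2^2. Since 7 ≡ 7 (mod 8), (2/7) = +1, and (2/7)^2 = +1. Now have (1/7).
(1/7) = 1. Collecting the sign factors: 1.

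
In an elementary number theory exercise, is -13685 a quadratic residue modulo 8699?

yes

Reduce the numerator: -13685 ≡ 3713 (mod 8699), so (-13685/8699) = (3713/8699).
3713 ≡ 1 (mod 4), so quadratic reciprocity gives (3713/8699) = (8699/3713). Reduce: 8699 ≡ 1273 (mod 3713). Now have (1273/3713).
1273 ≡ 1 (mod 4), so quadratic reciprocity gives (1273/3713) = (3713/1273). Reduce: 3713 ≡ 1167 (mod 1273). Now have (1167/1273).
1273 ≡ 1 (mod 4), so quadratic reciprocity gives (1167/1273) = (1273/1167). Reduce: 1273 ≡ 106 (mod 1167). Now have (106/1167).
Factor out 2: 106 = 2·53. Since 1167 ≡ 7 (mod 8), (2/1167) = +1. Now have (53/1167).
53 ≡ 1 (mod 4), so quadratic reciprocity gives (53/1167) = (1167/53). Reduce: 1167 ≡ 1 (mod 53). Now have (1/53).
(1/53) = 1. Collecting the sign factors: 1.
(-13685/8699) = 1, and 8699 is prime, so -13685 is a quadratic residue mod 8699.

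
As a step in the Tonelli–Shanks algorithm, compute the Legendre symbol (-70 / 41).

-1

(-70 / 41)
  = (12 / 41)    [-70 ≡ 12 mod 41]
  = (3 / 41)    [41 ≡ 1 mod 8 ⇒ (2 / 41)^2 = +1]
  = (41 / 3)    [QR: 41 ≡ 1 mod 4, sign kept]
  = (2 / 3)    [41 ≡ 2 mod 3]
  = -(1 / 3)    [3 ≡ 3 mod 8 ⇒ (2 / 3) = -1]
  = -1    [(1 / 3) = 1]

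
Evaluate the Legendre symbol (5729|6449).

5729 ≡ 1 (mod 4), so quadratic reciprocity gives (5729|6449) = (6449|5729). Reduce: 6449 ≡ 720 (mod 5729). Now have (720|5729).
Factor out 2: 720 = 2^4·45. Since 5729 ≡ 1 (mod 8), (2|5729) = +1, and (2|5729)^4 = +1. Now have (45|5729).
45 ≡ 1 (mod 4), so quadratic reciprocity gives (45|5729) = (5729|45). Reduce: 5729 ≡ 14 (mod 45). Now have (14|45).
Factor out 2: 14 = 2·7. Since 45 ≡ 5 (mod 8), (2|45) = -1. Now have -(7|45).
45 ≡ 1 (mod 4), so quadratic reciprocity gives (7|45) = (45|7). Reduce: 45 ≡ 3 (mod 7). Now have -(3|7).
Both 3 ≡ 3 and 7 ≡ 3 (mod 4), so reciprocity gives (3|7) = -(7|3). Reduce: 7 ≡ 1 (mod 3). Now have (1|3).
(1|3) = 1. Collecting the sign factors: 1.

1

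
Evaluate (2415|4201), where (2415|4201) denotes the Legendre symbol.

4201 ≡ 1 (mod 4), so quadratic reciprocity gives (2415|4201) = (4201|2415). Reduce: 4201 ≡ 1786 (mod 2415). Now have (1786|2415).
Factor out 2: 1786 = 2·893. Since 2415 ≡ 7 (mod 8), (2|2415) = +1. Now have (893|2415).
893 ≡ 1 (mod 4), so quadratic reciprocity gives (893|2415) = (2415|893). Reduce: 2415 ≡ 629 (mod 893). Now have (629|893).
629 ≡ 1 (mod 4), so quadratic reciprocity gives (629|893) = (893|629). Reduce: 893 ≡ 264 (mod 629). Now have (264|629).
Factor out 2: 264 = 2^3·33. Since 629 ≡ 5 (mod 8), (2|629) = -1, and (2|629)^3 = -1. Now have -(33|629).
33 ≡ 1 (mod 4), so quadratic reciprocity gives (33|629) = (629|33). Reduce: 629 ≡ 2 (mod 33). Now have -(2|33).
Factor out 2: 2 = 2. Since 33 ≡ 1 (mod 8), (2|33) = +1. Now have -(1|33).
(1|33) = 1. Collecting the sign factors: -1.

-1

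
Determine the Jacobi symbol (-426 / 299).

(-426 / 299)
  = -(426 / 299)    [299 ≡ 3 mod 4 ⇒ (-1 / 299) = -1]
  = -(127 / 299)    [426 ≡ 127 mod 299]
  = (299 / 127)    [QR: both ≡ 3 mod 4, sign flips]
  = (45 / 127)    [299 ≡ 45 mod 127]
  = (127 / 45)    [QR: 45 ≡ 1 mod 4, sign kept]
  = (37 / 45)    [127 ≡ 37 mod 45]
  = (45 / 37)    [QR: 37 ≡ 1 mod 4, sign kept]
  = (8 / 37)    [45 ≡ 8 mod 37]
  = -(1 / 37)    [37 ≡ 5 mod 8 ⇒ (2 / 37)^3 = -1]
  = -1    [(1 / 37) = 1]

-1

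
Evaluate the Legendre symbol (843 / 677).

Reduce the numerator: 843 ≡ 166 (mod 677), so (843 / 677) = (166 / 677).
Factor out 2: 166 = 2·83. Since 677 ≡ 5 (mod 8), (2 / 677) = -1. Now have -(83 / 677).
677 ≡ 1 (mod 4), so quadratic reciprocity gives (83 / 677) = (677 / 83). Reduce: 677 ≡ 13 (mod 83). Now have -(13 / 83).
13 ≡ 1 (mod 4), so quadratic reciprocity gives (13 / 83) = (83 / 13). Reduce: 83 ≡ 5 (mod 13). Now have -(5 / 13).
5 ≡ 1 (mod 4), so quadratic reciprocity gives (5 / 13) = (13 / 5). Reduce: 13 ≡ 3 (mod 5). Now have -(3 / 5).
5 ≡ 1 (mod 4), so quadratic reciprocity gives (3 / 5) = (5 / 3). Reduce: 5 ≡ 2 (mod 3). Now have -(2 / 3).
Factor out 2: 2 = 2. Since 3 ≡ 3 (mod 8), (2 / 3) = -1. Now have (1 / 3).
(1 / 3) = 1. Collecting the sign factors: 1.

1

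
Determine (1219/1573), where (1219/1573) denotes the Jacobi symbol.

1

(1219/1573)
  = (1573/1219)    [QR: 1573 ≡ 1 mod 4, sign kept]
  = (354/1219)    [1573 ≡ 354 mod 1219]
  = -(177/1219)    [1219 ≡ 3 mod 8 ⇒ (2/1219) = -1]
  = -(1219/177)    [QR: 177 ≡ 1 mod 4, sign kept]
  = -(157/177)    [1219 ≡ 157 mod 177]
  = -(177/157)    [QR: 157 ≡ 1 mod 4, sign kept]
  = -(20/157)    [177 ≡ 20 mod 157]
  = -(5/157)    [157 ≡ 5 mod 8 ⇒ (2/157)^2 = +1]
  = -(157/5)    [QR: 5 ≡ 1 mod 4, sign kept]
  = -(2/5)    [157 ≡ 2 mod 5]
  = (1/5)    [5 ≡ 5 mod 8 ⇒ (2/5) = -1]
  = 1    [(1/5) = 1]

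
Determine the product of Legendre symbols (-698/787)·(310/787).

By multiplicativity, (-698·310/787) = (-698/787)·(310/787).
First factor (-698/787):
Pull out -1: (-698/787) = (-1/787)·(698/787). Since 787 ≡ 3 (mod 4), (-1/787) = -1. Now have -(698/787).
Factor out 2: 698 = 2·349. Since 787 ≡ 3 (mod 8), (2/787) = -1. Now have (349/787).
349 ≡ 1 (mod 4), so quadratic reciprocity gives (349/787) = (787/349). Reduce: 787 ≡ 89 (mod 349). Now have (89/349).
89 ≡ 1 (mod 4), so quadratic reciprocity gives (89/349) = (349/89). Reduce: 349 ≡ 82 (mod 89). Now have (82/89).
Factor out 2: 82 = 2·41. Since 89 ≡ 1 (mod 8), (2/89) = +1. Now have (41/89).
41 ≡ 1 (mod 4), so quadratic reciprocity gives (41/89) = (89/41). Reduce: 89 ≡ 7 (mod 41). Now have (7/41).
41 ≡ 1 (mod 4), so quadratic reciprocity gives (7/41) = (41/7). Reduce: 41 ≡ 6 (mod 7). Now have (6/7).
Factor out 2: 6 = 2·3. Since 7 ≡ 7 (mod 8), (2/7) = +1. Now have (3/7).
Both 3 ≡ 3 and 7 ≡ 3 (mod 4), so reciprocity gives (3/7) = -(7/3). Reduce: 7 ≡ 1 (mod 3). Now have -(1/3).
(1/3) = 1. Collecting the sign factors: -1.
Second factor (310/787):
Factor out 2: 310 = 2·155. Since 787 ≡ 3 (mod 8), (2/787) = -1. Now have -(155/787).
Both 155 ≡ 3 and 787 ≡ 3 (mod 4), so reciprocity gives (155/787) = -(787/155). Reduce: 787 ≡ 12 (mod 155). Now have (12/155).
Factor out 2: 12 = 2^2·3. Since 155 ≡ 3 (mod 8), (2/155) = -1, and (2/155)^2 = +1. Now have (3/155).
Both 3 ≡ 3 and 155 ≡ 3 (mod 4), so reciprocity gives (3/155) = -(155/3). Reduce: 155 ≡ 2 (mod 3). Now have -(2/3).
Factor out 2: 2 = 2. Since 3 ≡ 3 (mod 8), (2/3) = -1. Now have (1/3).
(1/3) = 1. Collecting the sign factors: 1.
Product: (-1)·(1) = -1.

-1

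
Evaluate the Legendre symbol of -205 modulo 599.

(-205/599)
  = -(205/599)    [599 ≡ 3 mod 4 ⇒ (-1/599) = -1]
  = -(599/205)    [QR: 205 ≡ 1 mod 4, sign kept]
  = -(189/205)    [599 ≡ 189 mod 205]
  = -(205/189)    [QR: 189 ≡ 1 mod 4, sign kept]
  = -(16/189)    [205 ≡ 16 mod 189]
  = -(1/189)    [189 ≡ 5 mod 8 ⇒ (2/189)^4 = +1]
  = -1    [(1/189) = 1]

-1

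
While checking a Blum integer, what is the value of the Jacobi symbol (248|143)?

-1

(248|143)
  = (105|143)    [248 ≡ 105 mod 143]
  = (143|105)    [QR: 105 ≡ 1 mod 4, sign kept]
  = (38|105)    [143 ≡ 38 mod 105]
  = (19|105)    [105 ≡ 1 mod 8 ⇒ (2|105) = +1]
  = (105|19)    [QR: 105 ≡ 1 mod 4, sign kept]
  = (10|19)    [105 ≡ 10 mod 19]
  = -(5|19)    [19 ≡ 3 mod 8 ⇒ (2|19) = -1]
  = -(19|5)    [QR: 5 ≡ 1 mod 4, sign kept]
  = -(4|5)    [19 ≡ 4 mod 5]
  = -(1|5)    [5 ≡ 5 mod 8 ⇒ (2|5)^2 = +1]
  = -1    [(1|5) = 1]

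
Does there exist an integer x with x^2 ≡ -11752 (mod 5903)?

yes

(-11752|5903)
  = -(11752|5903)    [5903 ≡ 3 mod 4 ⇒ (-1|5903) = -1]
  = -(5849|5903)    [11752 ≡ 5849 mod 5903]
  = -(5903|5849)    [QR: 5849 ≡ 1 mod 4, sign kept]
  = -(54|5849)    [5903 ≡ 54 mod 5849]
  = -(27|5849)    [5849 ≡ 1 mod 8 ⇒ (2|5849) = +1]
  = -(5849|27)    [QR: 5849 ≡ 1 mod 4, sign kept]
  = -(17|27)    [5849 ≡ 17 mod 27]
  = -(27|17)    [QR: 17 ≡ 1 mod 4, sign kept]
  = -(10|17)    [27 ≡ 10 mod 17]
  = -(5|17)    [17 ≡ 1 mod 8 ⇒ (2|17) = +1]
  = -(17|5)    [QR: 5 ≡ 1 mod 4, sign kept]
  = -(2|5)    [17 ≡ 2 mod 5]
  = (1|5)    [5 ≡ 5 mod 8 ⇒ (2|5) = -1]
  = 1    [(1|5) = 1]
The Legendre symbol is 1, so x^2 ≡ -11752 (mod 5903) has solution.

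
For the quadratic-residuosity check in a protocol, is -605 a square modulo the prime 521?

yes

(-605/521)
  = (605/521)    [521 ≡ 1 mod 4 ⇒ (-1/521) = +1]
  = (84/521)    [605 ≡ 84 mod 521]
  = (21/521)    [521 ≡ 1 mod 8 ⇒ (2/521)^2 = +1]
  = (521/21)    [QR: 21 ≡ 1 mod 4, sign kept]
  = (17/21)    [521 ≡ 17 mod 21]
  = (21/17)    [QR: 17 ≡ 1 mod 4, sign kept]
  = (4/17)    [21 ≡ 4 mod 17]
  = (1/17)    [17 ≡ 1 mod 8 ⇒ (2/17)^2 = +1]
  = 1    [(1/17) = 1]
The Legendre symbol is 1, so x^2 ≡ -605 (mod 521) has solution.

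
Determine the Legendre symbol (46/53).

1

(46/53)
  = -(23/53)    [53 ≡ 5 mod 8 ⇒ (2/53) = -1]
  = -(53/23)    [QR: 53 ≡ 1 mod 4, sign kept]
  = -(7/23)    [53 ≡ 7 mod 23]
  = (23/7)    [QR: both ≡ 3 mod 4, sign flips]
  = (2/7)    [23 ≡ 2 mod 7]
  = (1/7)    [7 ≡ 7 mod 8 ⇒ (2/7) = +1]
  = 1    [(1/7) = 1]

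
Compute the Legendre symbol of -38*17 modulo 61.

1

By multiplicativity, (-38·17|61) = (-38|61)·(17|61).
First factor (-38|61):
(-38|61)
  = (23|61)    [-38 ≡ 23 mod 61]
  = (61|23)    [QR: 61 ≡ 1 mod 4, sign kept]
  = (15|23)    [61 ≡ 15 mod 23]
  = -(23|15)    [QR: both ≡ 3 mod 4, sign flips]
  = -(8|15)    [23 ≡ 8 mod 15]
  = -(1|15)    [15 ≡ 7 mod 8 ⇒ (2|15)^3 = +1]
  = -1    [(1|15) = 1]
Second factor (17|61):
(17|61)
  = (61|17)    [QR: 17 ≡ 1 mod 4, sign kept]
  = (10|17)    [61 ≡ 10 mod 17]
  = (5|17)    [17 ≡ 1 mod 8 ⇒ (2|17) = +1]
  = (17|5)    [QR: 5 ≡ 1 mod 4, sign kept]
  = (2|5)    [17 ≡ 2 mod 5]
  = -(1|5)    [5 ≡ 5 mod 8 ⇒ (2|5) = -1]
  = -1    [(1|5) = 1]
Product: (-1)·(-1) = 1.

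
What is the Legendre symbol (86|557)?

-1

Factor out 2: 86 = 2·43. Since 557 ≡ 5 (mod 8), (2|557) = -1. Now have -(43|557).
557 ≡ 1 (mod 4), so quadratic reciprocity gives (43|557) = (557|43). Reduce: 557 ≡ 41 (mod 43). Now have -(41|43).
41 ≡ 1 (mod 4), so quadratic reciprocity gives (41|43) = (43|41). Reduce: 43 ≡ 2 (mod 41). Now have -(2|41).
Factor out 2: 2 = 2. Since 41 ≡ 1 (mod 8), (2|41) = +1. Now have -(1|41).
(1|41) = 1. Collecting the sign factors: -1.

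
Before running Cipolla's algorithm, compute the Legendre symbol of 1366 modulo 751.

Reduce the numerator: 1366 ≡ 615 (mod 751), so (1366|751) = (615|751).
Both 615 ≡ 3 and 751 ≡ 3 (mod 4), so reciprocity gives (615|751) = -(751|615). Reduce: 751 ≡ 136 (mod 615). Now have -(136|615).
Factor out 2: 136 = 2^3·17. Since 615 ≡ 7 (mod 8), (2|615) = +1, and (2|615)^3 = +1. Now have -(17|615).
17 ≡ 1 (mod 4), so quadratic reciprocity gives (17|615) = (615|17). Reduce: 615 ≡ 3 (mod 17). Now have -(3|17).
17 ≡ 1 (mod 4), so quadratic reciprocity gives (3|17) = (17|3). Reduce: 17 ≡ 2 (mod 3). Now have -(2|3).
Factor out 2: 2 = 2. Since 3 ≡ 3 (mod 8), (2|3) = -1. Now have (1|3).
(1|3) = 1. Collecting the sign factors: 1.

1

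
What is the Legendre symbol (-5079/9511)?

(-5079/9511)
  = (4432/9511)    [-5079 ≡ 4432 mod 9511]
  = (277/9511)    [9511 ≡ 7 mod 8 ⇒ (2/9511)^4 = +1]
  = (9511/277)    [QR: 277 ≡ 1 mod 4, sign kept]
  = (93/277)    [9511 ≡ 93 mod 277]
  = (277/93)    [QR: 93 ≡ 1 mod 4, sign kept]
  = (91/93)    [277 ≡ 91 mod 93]
  = (93/91)    [QR: 93 ≡ 1 mod 4, sign kept]
  = (2/91)    [93 ≡ 2 mod 91]
  = -(1/91)    [91 ≡ 3 mod 8 ⇒ (2/91) = -1]
  = -1    [(1/91) = 1]

-1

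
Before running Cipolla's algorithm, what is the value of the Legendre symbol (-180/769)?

1

(-180/769)
  = (589/769)    [-180 ≡ 589 mod 769]
  = (769/589)    [QR: 589 ≡ 1 mod 4, sign kept]
  = (180/589)    [769 ≡ 180 mod 589]
  = (45/589)    [589 ≡ 5 mod 8 ⇒ (2/589)^2 = +1]
  = (589/45)    [QR: 45 ≡ 1 mod 4, sign kept]
  = (4/45)    [589 ≡ 4 mod 45]
  = (1/45)    [45 ≡ 5 mod 8 ⇒ (2/45)^2 = +1]
  = 1    [(1/45) = 1]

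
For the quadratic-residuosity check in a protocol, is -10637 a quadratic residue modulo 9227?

no

Reduce the numerator: -10637 ≡ 7817 (mod 9227), so (-10637/9227) = (7817/9227).
7817 ≡ 1 (mod 4), so quadratic reciprocity gives (7817/9227) = (9227/7817). Reduce: 9227 ≡ 1410 (mod 7817). Now have (1410/7817).
Factor out 2: 1410 = 2·705. Since 7817 ≡ 1 (mod 8), (2/7817) = +1. Now have (705/7817).
705 ≡ 1 (mod 4), so quadratic reciprocity gives (705/7817) = (7817/705). Reduce: 7817 ≡ 62 (mod 705). Now have (62/705).
Factor out 2: 62 = 2·31. Since 705 ≡ 1 (mod 8), (2/705) = +1. Now have (31/705).
705 ≡ 1 (mod 4), so quadratic reciprocity gives (31/705) = (705/31). Reduce: 705 ≡ 23 (mod 31). Now have (23/31).
Both 23 ≡ 3 and 31 ≡ 3 (mod 4), so reciprocity gives (23/31) = -(31/23). Reduce: 31 ≡ 8 (mod 23). Now have -(8/23).
Factor out 2: 8 = 2^3. Since 23 ≡ 7 (mod 8), (2/23) = +1, and (2/23)^3 = +1. Now have -(1/23).
(1/23) = 1. Collecting the sign factors: -1.
(-10637/9227) = -1, and 9227 is prime, so -10637 is not a quadratic residue mod 9227.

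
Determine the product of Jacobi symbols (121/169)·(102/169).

By multiplicativity, (121·102/169) = (121/169)·(102/169).
First factor (121/169):
121 ≡ 1 (mod 4), so quadratic reciprocity gives (121/169) = (169/121). Reduce: 169 ≡ 48 (mod 121). Now have (48/121).
Factor out 2: 48 = 2^4·3. Since 121 ≡ 1 (mod 8), (2/121) = +1, and (2/121)^4 = +1. Now have (3/121).
121 ≡ 1 (mod 4), so quadratic reciprocity gives (3/121) = (121/3). Reduce: 121 ≡ 1 (mod 3). Now have (1/3).
(1/3) = 1. Collecting the sign factors: 1.
Second factor (102/169):
Factor out 2: 102 = 2·51. Since 169 ≡ 1 (mod 8), (2/169) = +1. Now have (51/169).
169 ≡ 1 (mod 4), so quadratic reciprocity gives (51/169) = (169/51). Reduce: 169 ≡ 16 (mod 51). Now have (16/51).
Factor out 2: 16 = 2^4. Since 51 ≡ 3 (mod 8), (2/51) = -1, and (2/51)^4 = +1. Now have (1/51).
(1/51) = 1. Collecting the sign factors: 1.
Product: (1)·(1) = 1.

1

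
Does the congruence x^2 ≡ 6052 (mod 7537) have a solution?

(6052|7537)
  = (1513|7537)    [7537 ≡ 1 mod 8 ⇒ (2|7537)^2 = +1]
  = (7537|1513)    [QR: 1513 ≡ 1 mod 4, sign kept]
  = (1485|1513)    [7537 ≡ 1485 mod 1513]
  = (1513|1485)    [QR: 1485 ≡ 1 mod 4, sign kept]
  = (28|1485)    [1513 ≡ 28 mod 1485]
  = (7|1485)    [1485 ≡ 5 mod 8 ⇒ (2|1485)^2 = +1]
  = (1485|7)    [QR: 1485 ≡ 1 mod 4, sign kept]
  = (1|7)    [1485 ≡ 1 mod 7]
  = 1    [(1|7) = 1]
(6052|7537) = 1, and 7537 is prime, so 6052 is a quadratic residue mod 7537.

yes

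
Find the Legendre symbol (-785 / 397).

1

Pull out -1: (-785 / 397) = (-1 / 397)·(785 / 397). Since 397 ≡ 1 (mod 4), (-1 / 397) = +1. Now have (785 / 397).
Reduce the numerator: 785 ≡ 388 (mod 397), so (785 / 397) = (388 / 397).
Factor out 2: 388 = 2^2·97. Since 397 ≡ 5 (mod 8), (2 / 397) = -1, and (2 / 397)^2 = +1. Now have (97 / 397).
97 ≡ 1 (mod 4), so quadratic reciprocity gives (97 / 397) = (397 / 97). Reduce: 397 ≡ 9 (mod 97). Now have (9 / 97).
9 ≡ 1 (mod 4), so quadratic reciprocity gives (9 / 97) = (97 / 9). Reduce: 97 ≡ 7 (mod 9). Now have (7 / 9).
9 ≡ 1 (mod 4), so quadratic reciprocity gives (7 / 9) = (9 / 7). Reduce: 9 ≡ 2 (mod 7). Now have (2 / 7).
Factor out 2: 2 = 2. Since 7 ≡ 7 (mod 8), (2 / 7) = +1. Now have (1 / 7).
(1 / 7) = 1. Collecting the sign factors: 1.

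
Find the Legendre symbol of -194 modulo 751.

Reduce the numerator: -194 ≡ 557 (mod 751), so (-194|751) = (557|751).
557 ≡ 1 (mod 4), so quadratic reciprocity gives (557|751) = (751|557). Reduce: 751 ≡ 194 (mod 557). Now have (194|557).
Factor out 2: 194 = 2·97. Since 557 ≡ 5 (mod 8), (2|557) = -1. Now have -(97|557).
97 ≡ 1 (mod 4), so quadratic reciprocity gives (97|557) = (557|97). Reduce: 557 ≡ 72 (mod 97). Now have -(72|97).
Factor out 2: 72 = 2^3·9. Since 97 ≡ 1 (mod 8), (2|97) = +1, and (2|97)^3 = +1. Now have -(9|97).
9 ≡ 1 (mod 4), so quadratic reciprocity gives (9|97) = (97|9). Reduce: 97 ≡ 7 (mod 9). Now have -(7|9).
9 ≡ 1 (mod 4), so quadratic reciprocity gives (7|9) = (9|7). Reduce: 9 ≡ 2 (mod 7). Now have -(2|7).
Factor out 2: 2 = 2. Since 7 ≡ 7 (mod 8), (2|7) = +1. Now have -(1|7).
(1|7) = 1. Collecting the sign factors: -1.

-1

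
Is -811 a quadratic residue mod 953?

yes

(-811|953)
  = (811|953)    [953 ≡ 1 mod 4 ⇒ (-1|953) = +1]
  = (953|811)    [QR: 953 ≡ 1 mod 4, sign kept]
  = (142|811)    [953 ≡ 142 mod 811]
  = -(71|811)    [811 ≡ 3 mod 8 ⇒ (2|811) = -1]
  = (811|71)    [QR: both ≡ 3 mod 4, sign flips]
  = (30|71)    [811 ≡ 30 mod 71]
  = (15|71)    [71 ≡ 7 mod 8 ⇒ (2|71) = +1]
  = -(71|15)    [QR: both ≡ 3 mod 4, sign flips]
  = -(11|15)    [71 ≡ 11 mod 15]
  = (15|11)    [QR: both ≡ 3 mod 4, sign flips]
  = (4|11)    [15 ≡ 4 mod 11]
  = (1|11)    [11 ≡ 3 mod 8 ⇒ (2|11)^2 = +1]
  = 1    [(1|11) = 1]
The Legendre symbol is 1, so x^2 ≡ -811 (mod 953) has solution.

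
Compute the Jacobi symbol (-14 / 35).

0

(-14 / 35)
  = -(14 / 35)    [35 ≡ 3 mod 4 ⇒ (-1 / 35) = -1]
  = (7 / 35)    [35 ≡ 3 mod 8 ⇒ (2 / 35) = -1]
  = -(35 / 7)    [QR: both ≡ 3 mod 4, sign flips]
  = -(0 / 7)    [35 ≡ 0 mod 7]
  = 0    [numerator 0, gcd > 1]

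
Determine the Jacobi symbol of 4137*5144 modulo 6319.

-1

By multiplicativity, (4137·5144/6319) = (4137/6319)·(5144/6319).
First factor (4137/6319):
(4137/6319)
  = (6319/4137)    [QR: 4137 ≡ 1 mod 4, sign kept]
  = (2182/4137)    [6319 ≡ 2182 mod 4137]
  = (1091/4137)    [4137 ≡ 1 mod 8 ⇒ (2/4137) = +1]
  = (4137/1091)    [QR: 4137 ≡ 1 mod 4, sign kept]
  = (864/1091)    [4137 ≡ 864 mod 1091]
  = -(27/1091)    [1091 ≡ 3 mod 8 ⇒ (2/1091)^5 = -1]
  = (1091/27)    [QR: both ≡ 3 mod 4, sign flips]
  = (11/27)    [1091 ≡ 11 mod 27]
  = -(27/11)    [QR: both ≡ 3 mod 4, sign flips]
  = -(5/11)    [27 ≡ 5 mod 11]
  = -(11/5)    [QR: 5 ≡ 1 mod 4, sign kept]
  = -(1/5)    [11 ≡ 1 mod 5]
  = -1    [(1/5) = 1]
Second factor (5144/6319):
(5144/6319)
  = (643/6319)    [6319 ≡ 7 mod 8 ⇒ (2/6319)^3 = +1]
  = -(6319/643)    [QR: both ≡ 3 mod 4, sign flips]
  = -(532/643)    [6319 ≡ 532 mod 643]
  = -(133/643)    [643 ≡ 3 mod 8 ⇒ (2/643)^2 = +1]
  = -(643/133)    [QR: 133 ≡ 1 mod 4, sign kept]
  = -(111/133)    [643 ≡ 111 mod 133]
  = -(133/111)    [QR: 133 ≡ 1 mod 4, sign kept]
  = -(22/111)    [133 ≡ 22 mod 111]
  = -(11/111)    [111 ≡ 7 mod 8 ⇒ (2/111) = +1]
  = (111/11)    [QR: both ≡ 3 mod 4, sign flips]
  = (1/11)    [111 ≡ 1 mod 11]
  = 1    [(1/11) = 1]
Product: (-1)·(1) = -1.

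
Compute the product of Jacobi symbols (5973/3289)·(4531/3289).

0

By multiplicativity, (5973·4531/3289) = (5973/3289)·(4531/3289).
First factor (5973/3289):
Reduce the numerator: 5973 ≡ 2684 (mod 3289), so (5973/3289) = (2684/3289).
Factor out 2: 2684 = 2^2·671. Since 3289 ≡ 1 (mod 8), (2/3289) = +1, and (2/3289)^2 = +1. Now have (671/3289).
3289 ≡ 1 (mod 4), so quadratic reciprocity gives (671/3289) = (3289/671). Reduce: 3289 ≡ 605 (mod 671). Now have (605/671).
605 ≡ 1 (mod 4), so quadratic reciprocity gives (605/671) = (671/605). Reduce: 671 ≡ 66 (mod 605). Now have (66/605).
Factor out 2: 66 = 2·33. Since 605 ≡ 5 (mod 8), (2/605) = -1. Now have -(33/605).
33 ≡ 1 (mod 4), so quadratic reciprocity gives (33/605) = (605/33). Reduce: 605 ≡ 11 (mod 33). Now have -(11/33).
33 ≡ 1 (mod 4), so quadratic reciprocity gives (11/33) = (33/11). Reduce: 33 ≡ 0 (mod 11). Now have -(0/11).
The numerator is now 0 with denominator 11 > 1: the symbol is 0.
Second factor (4531/3289):
Reduce the numerator: 4531 ≡ 1242 (mod 3289), so (4531/3289) = (1242/3289).
Factor out 2: 1242 = 2·621. Since 3289 ≡ 1 (mod 8), (2/3289) = +1. Now have (621/3289).
621 ≡ 1 (mod 4), so quadratic reciprocity gives (621/3289) = (3289/621). Reduce: 3289 ≡ 184 (mod 621). Now have (184/621).
Factor out 2: 184 = 2^3·23. Since 621 ≡ 5 (mod 8), (2/621) = -1, and (2/621)^3 = -1. Now have -(23/621).
621 ≡ 1 (mod 4), so quadratic reciprocity gives (23/621) = (621/23). Reduce: 621 ≡ 0 (mod 23). Now have -(0/23).
The numerator is now 0 with denominator 23 > 1: the symbol is 0.
Product: (0)·(0) = 0.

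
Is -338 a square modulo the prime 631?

no

Reduce the numerator: -338 ≡ 293 (mod 631), so (-338|631) = (293|631).
293 ≡ 1 (mod 4), so quadratic reciprocity gives (293|631) = (631|293). Reduce: 631 ≡ 45 (mod 293). Now have (45|293).
45 ≡ 1 (mod 4), so quadratic reciprocity gives (45|293) = (293|45). Reduce: 293 ≡ 23 (mod 45). Now have (23|45).
45 ≡ 1 (mod 4), so quadratic reciprocity gives (23|45) = (45|23). Reduce: 45 ≡ 22 (mod 23). Now have (22|23).
Factor out 2: 22 = 2·11. Since 23 ≡ 7 (mod 8), (2|23) = +1. Now have (11|23).
Both 11 ≡ 3 and 23 ≡ 3 (mod 4), so reciprocity gives (11|23) = -(23|11). Reduce: 23 ≡ 1 (mod 11). Now have -(1|11).
(1|11) = 1. Collecting the sign factors: -1.
(-338|631) = -1, and 631 is prime, so -338 is not a quadratic residue mod 631.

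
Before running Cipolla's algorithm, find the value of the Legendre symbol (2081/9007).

-1

2081 ≡ 1 (mod 4), so quadratic reciprocity gives (2081/9007) = (9007/2081). Reduce: 9007 ≡ 683 (mod 2081). Now have (683/2081).
2081 ≡ 1 (mod 4), so quadratic reciprocity gives (683/2081) = (2081/683). Reduce: 2081 ≡ 32 (mod 683). Now have (32/683).
Factor out 2: 32 = 2^5. Since 683 ≡ 3 (mod 8), (2/683) = -1, and (2/683)^5 = -1. Now have -(1/683).
(1/683) = 1. Collecting the sign factors: -1.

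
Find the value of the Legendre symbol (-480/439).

(-480/439)
  = -(480/439)    [439 ≡ 3 mod 4 ⇒ (-1/439) = -1]
  = -(41/439)    [480 ≡ 41 mod 439]
  = -(439/41)    [QR: 41 ≡ 1 mod 4, sign kept]
  = -(29/41)    [439 ≡ 29 mod 41]
  = -(41/29)    [QR: 29 ≡ 1 mod 4, sign kept]
  = -(12/29)    [41 ≡ 12 mod 29]
  = -(3/29)    [29 ≡ 5 mod 8 ⇒ (2/29)^2 = +1]
  = -(29/3)    [QR: 29 ≡ 1 mod 4, sign kept]
  = -(2/3)    [29 ≡ 2 mod 3]
  = (1/3)    [3 ≡ 3 mod 8 ⇒ (2/3) = -1]
  = 1    [(1/3) = 1]

1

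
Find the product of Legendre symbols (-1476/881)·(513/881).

By multiplicativity, (-1476·513/881) = (-1476/881)·(513/881).
First factor (-1476/881):
Reduce the numerator: -1476 ≡ 286 (mod 881), so (-1476/881) = (286/881).
Factor out 2: 286 = 2·143. Since 881 ≡ 1 (mod 8), (2/881) = +1. Now have (143/881).
881 ≡ 1 (mod 4), so quadratic reciprocity gives (143/881) = (881/143). Reduce: 881 ≡ 23 (mod 143). Now have (23/143).
Both 23 ≡ 3 and 143 ≡ 3 (mod 4), so reciprocity gives (23/143) = -(143/23). Reduce: 143 ≡ 5 (mod 23). Now have -(5/23).
5 ≡ 1 (mod 4), so quadratic reciprocity gives (5/23) = (23/5). Reduce: 23 ≡ 3 (mod 5). Now have -(3/5).
5 ≡ 1 (mod 4), so quadratic reciprocity gives (3/5) = (5/3). Reduce: 5 ≡ 2 (mod 3). Now have -(2/3).
Factor out 2: 2 = 2. Since 3 ≡ 3 (mod 8), (2/3) = -1. Now have (1/3).
(1/3) = 1. Collecting the sign factors: 1.
Second factor (513/881):
513 ≡ 1 (mod 4), so quadratic reciprocity gives (513/881) = (881/513). Reduce: 881 ≡ 368 (mod 513). Now have (368/513).
Factor out 2: 368 = 2^4·23. Since 513 ≡ 1 (mod 8), (2/513) = +1, and (2/513)^4 = +1. Now have (23/513).
513 ≡ 1 (mod 4), so quadratic reciprocity gives (23/513) = (513/23). Reduce: 513 ≡ 7 (mod 23). Now have (7/23).
Both 7 ≡ 3 and 23 ≡ 3 (mod 4), so reciprocity gives (7/23) = -(23/7). Reduce: 23 ≡ 2 (mod 7). Now have -(2/7).
Factor out 2: 2 = 2. Since 7 ≡ 7 (mod 8), (2/7) = +1. Now have -(1/7).
(1/7) = 1. Collecting the sign factors: -1.
Product: (1)·(-1) = -1.

-1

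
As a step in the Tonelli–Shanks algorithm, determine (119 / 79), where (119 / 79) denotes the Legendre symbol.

1

(119 / 79)
  = (40 / 79)    [119 ≡ 40 mod 79]
  = (5 / 79)    [79 ≡ 7 mod 8 ⇒ (2 / 79)^3 = +1]
  = (79 / 5)    [QR: 5 ≡ 1 mod 4, sign kept]
  = (4 / 5)    [79 ≡ 4 mod 5]
  = (1 / 5)    [5 ≡ 5 mod 8 ⇒ (2 / 5)^2 = +1]
  = 1    [(1 / 5) = 1]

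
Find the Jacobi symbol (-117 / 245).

-1

Pull out -1: (-117 / 245) = (-1 / 245)·(117 / 245). Since 245 ≡ 1 (mod 4), (-1 / 245) = +1. Now have (117 / 245).
117 ≡ 1 (mod 4), so quadratic reciprocity gives (117 / 245) = (245 / 117). Reduce: 245 ≡ 11 (mod 117). Now have (11 / 117).
117 ≡ 1 (mod 4), so quadratic reciprocity gives (11 / 117) = (117 / 11). Reduce: 117 ≡ 7 (mod 11). Now have (7 / 11).
Both 7 ≡ 3 and 11 ≡ 3 (mod 4), so reciprocity gives (7 / 11) = -(11 / 7). Reduce: 11 ≡ 4 (mod 7). Now have -(4 / 7).
Factor out 2: 4 = 2^2. Since 7 ≡ 7 (mod 8), (2 / 7) = +1, and (2 / 7)^2 = +1. Now have -(1 / 7).
(1 / 7) = 1. Collecting the sign factors: -1.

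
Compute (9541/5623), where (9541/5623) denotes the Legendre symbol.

(9541/5623)
  = (3918/5623)    [9541 ≡ 3918 mod 5623]
  = (1959/5623)    [5623 ≡ 7 mod 8 ⇒ (2/5623) = +1]
  = -(5623/1959)    [QR: both ≡ 3 mod 4, sign flips]
  = -(1705/1959)    [5623 ≡ 1705 mod 1959]
  = -(1959/1705)    [QR: 1705 ≡ 1 mod 4, sign kept]
  = -(254/1705)    [1959 ≡ 254 mod 1705]
  = -(127/1705)    [1705 ≡ 1 mod 8 ⇒ (2/1705) = +1]
  = -(1705/127)    [QR: 1705 ≡ 1 mod 4, sign kept]
  = -(54/127)    [1705 ≡ 54 mod 127]
  = -(27/127)    [127 ≡ 7 mod 8 ⇒ (2/127) = +1]
  = (127/27)    [QR: both ≡ 3 mod 4, sign flips]
  = (19/27)    [127 ≡ 19 mod 27]
  = -(27/19)    [QR: both ≡ 3 mod 4, sign flips]
  = -(8/19)    [27 ≡ 8 mod 19]
  = (1/19)    [19 ≡ 3 mod 8 ⇒ (2/19)^3 = -1]
  = 1    [(1/19) = 1]

1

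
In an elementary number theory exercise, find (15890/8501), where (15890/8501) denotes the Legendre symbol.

Reduce the numerator: 15890 ≡ 7389 (mod 8501), so (15890/8501) = (7389/8501).
7389 ≡ 1 (mod 4), so quadratic reciprocity gives (7389/8501) = (8501/7389). Reduce: 8501 ≡ 1112 (mod 7389). Now have (1112/7389).
Factor out 2: 1112 = 2^3·139. Since 7389 ≡ 5 (mod 8), (2/7389) = -1, and (2/7389)^3 = -1. Now have -(139/7389).
7389 ≡ 1 (mod 4), so quadratic reciprocity gives (139/7389) = (7389/139). Reduce: 7389 ≡ 22 (mod 139). Now have -(22/139).
Factor out 2: 22 = 2·11. Since 139 ≡ 3 (mod 8), (2/139) = -1. Now have (11/139).
Both 11 ≡ 3 and 139 ≡ 3 (mod 4), so reciprocity gives (11/139) = -(139/11). Reduce: 139 ≡ 7 (mod 11). Now have -(7/11).
Both 7 ≡ 3 and 11 ≡ 3 (mod 4), so reciprocity gives (7/11) = -(11/7). Reduce: 11 ≡ 4 (mod 7). Now have (4/7).
Factor out 2: 4 = 2^2. Since 7 ≡ 7 (mod 8), (2/7) = +1, and (2/7)^2 = +1. Now have (1/7).
(1/7) = 1. Collecting the sign factors: 1.

1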